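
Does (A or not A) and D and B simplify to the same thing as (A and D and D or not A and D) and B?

Yes

E1: (A or not A) and D and B
    = D and B   — complement / identity
E2: (A and D and D or not A and D) and B
    = (A and D or not A and D) and B   — idempotence
    = D and B   — distribution
Both reduce to D and B, so they are equivalent.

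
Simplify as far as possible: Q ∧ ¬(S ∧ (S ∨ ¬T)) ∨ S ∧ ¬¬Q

Q ∧ ¬(S ∧ (S ∨ ¬T)) ∨ S ∧ ¬¬Q
= Q ∧ ¬S ∨ S ∧ ¬¬Q
= Q ∧ ¬S ∨ S ∧ Q
= Q

Q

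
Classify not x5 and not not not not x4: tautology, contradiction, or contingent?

contingent

not x5 and not not not not x4
= not x5 and not not x4   — double negation
= not x5 and x4   — double negation
This depends on x4, x5, so it is not a constant.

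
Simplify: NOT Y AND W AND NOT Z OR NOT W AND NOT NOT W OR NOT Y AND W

NOT Y AND W AND NOT Z OR NOT W AND NOT NOT W OR NOT Y AND W
= NOT Y AND W AND NOT Z OR NOT W AND W OR NOT Y AND W   (double negation)
= NOT Y AND W AND NOT Z OR NOT Y AND W   (complement / identity)
= NOT Y AND W   (absorption)

NOT Y AND W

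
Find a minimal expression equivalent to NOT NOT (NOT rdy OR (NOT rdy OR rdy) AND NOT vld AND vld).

NOT rdy

NOT NOT (NOT rdy OR (NOT rdy OR rdy) AND NOT vld AND vld)
= NOT NOT (NOT rdy OR NOT vld AND vld)
= NOT rdy OR NOT vld AND vld
= NOT rdy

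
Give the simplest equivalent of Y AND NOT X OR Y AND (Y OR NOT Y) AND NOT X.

Y AND NOT X OR Y AND (Y OR NOT Y) AND NOT X
= Y AND NOT X OR Y AND NOT X
= Y AND NOT X

Y AND NOT X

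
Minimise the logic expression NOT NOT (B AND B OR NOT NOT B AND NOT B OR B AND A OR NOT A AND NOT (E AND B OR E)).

B OR NOT A AND NOT E

NOT NOT (B AND B OR NOT NOT B AND NOT B OR B AND A OR NOT A AND NOT (E AND B OR E))
= NOT NOT (B AND B OR NOT NOT B AND NOT B OR B AND A OR NOT A AND NOT E)   (absorption)
= NOT NOT (B AND B OR B AND NOT B OR B AND A OR NOT A AND NOT E)   (double negation)
= NOT NOT (B OR B AND A OR NOT A AND NOT E)   (distribution)
= NOT NOT (B OR NOT A AND NOT E)   (absorption)
= B OR NOT A AND NOT E   (double negation)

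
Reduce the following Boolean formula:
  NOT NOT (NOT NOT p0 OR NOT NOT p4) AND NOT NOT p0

p0

NOT NOT (NOT NOT p0 OR NOT NOT p4) AND NOT NOT p0
= NOT NOT (NOT NOT p0 OR NOT NOT p4) AND p0   [double negation]
= NOT (NOT p0 AND NOT p4) AND p0   [De Morgan]
= (p0 OR p4) AND p0   [De Morgan]
= p0   [absorption]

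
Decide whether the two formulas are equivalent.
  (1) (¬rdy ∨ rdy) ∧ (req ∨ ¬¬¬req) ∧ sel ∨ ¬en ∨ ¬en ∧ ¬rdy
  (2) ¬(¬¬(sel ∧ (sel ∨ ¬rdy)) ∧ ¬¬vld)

E1: (¬rdy ∨ rdy) ∧ (req ∨ ¬¬¬req) ∧ sel ∨ ¬en ∨ ¬en ∧ ¬rdy
    = (req ∨ ¬¬¬req) ∧ sel ∨ ¬en ∨ ¬en ∧ ¬rdy   [complement / identity]
    = (req ∨ ¬req) ∧ sel ∨ ¬en ∨ ¬en ∧ ¬rdy   [double negation]
    = sel ∨ ¬en ∨ ¬en ∧ ¬rdy   [complement / identity]
    = sel ∨ ¬en   [absorption]
E2: ¬(¬¬(sel ∧ (sel ∨ ¬rdy)) ∧ ¬¬vld)
    = ¬(¬¬sel ∧ ¬¬vld)   [absorption]
    = ¬sel ∨ ¬vld   [De Morgan]
These differ: at en=1, rdy=1, req=0, sel=0, vld=0, E1 = 0 but E2 = 1.

No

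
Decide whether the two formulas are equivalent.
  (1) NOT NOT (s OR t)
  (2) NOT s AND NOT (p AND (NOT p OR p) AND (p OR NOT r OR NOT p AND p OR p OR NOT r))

No

E1: NOT NOT (s OR t)
    = s OR t
E2: NOT s AND NOT (p AND (NOT p OR p) AND (p OR NOT r OR NOT p AND p OR p OR NOT r))
    = NOT s AND NOT (p AND (NOT p OR p) AND (p OR NOT r OR p OR NOT r))
    = NOT s AND NOT (p AND (p OR NOT r OR p OR NOT r))
    = NOT s AND NOT (p AND (p OR NOT r))
    = NOT s AND NOT p
These differ: at p=1, r=0, s=1, t=1, E1 = 1 but E2 = 0.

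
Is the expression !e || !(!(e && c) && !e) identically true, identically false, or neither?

identically true

!e || !(!(e && c) && !e)
= !e || e && c || e   [De Morgan]
= !e || e   [absorption]
= true   [complement]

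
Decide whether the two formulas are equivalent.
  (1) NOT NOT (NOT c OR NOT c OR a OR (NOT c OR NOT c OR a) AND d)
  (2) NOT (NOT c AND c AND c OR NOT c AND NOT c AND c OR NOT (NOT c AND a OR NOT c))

E1: NOT NOT (NOT c OR NOT c OR a OR (NOT c OR NOT c OR a) AND d)
    = NOT c OR NOT c OR a OR (NOT c OR NOT c OR a) AND d   (double negation)
    = NOT c OR NOT c OR a   (absorption)
    = NOT c OR a   (idempotence)
E2: NOT (NOT c AND c AND c OR NOT c AND NOT c AND c OR NOT (NOT c AND a OR NOT c))
    = NOT (NOT c AND c OR NOT (NOT c AND a OR NOT c))   (distribution)
    = NOT NOT (NOT c AND a OR NOT c)   (complement / identity)
    = NOT NOT NOT c   (absorption)
    = NOT c   (double negation)
These differ: at a=1, c=1, d=0, E1 = 1 but E2 = 0.

No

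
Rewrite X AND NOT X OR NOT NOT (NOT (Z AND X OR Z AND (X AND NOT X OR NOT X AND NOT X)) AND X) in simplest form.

X AND NOT X OR NOT NOT (NOT (Z AND X OR Z AND (X AND NOT X OR NOT X AND NOT X)) AND X)
= X AND NOT X OR NOT NOT (NOT (Z AND X OR Z AND NOT X) AND X)   [distribution]
= X AND NOT X OR NOT NOT (NOT Z AND X)   [distribution]
= X AND NOT X OR NOT Z AND X   [double negation]
= NOT Z AND X   [complement / identity]

NOT Z AND X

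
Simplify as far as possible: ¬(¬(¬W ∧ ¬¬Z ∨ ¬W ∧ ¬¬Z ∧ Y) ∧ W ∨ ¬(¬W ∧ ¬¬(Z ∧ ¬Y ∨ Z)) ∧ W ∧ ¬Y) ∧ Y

¬(¬(¬W ∧ ¬¬Z ∨ ¬W ∧ ¬¬Z ∧ Y) ∧ W ∨ ¬(¬W ∧ ¬¬(Z ∧ ¬Y ∨ Z)) ∧ W ∧ ¬Y) ∧ Y
= ¬(¬(¬W ∧ ¬¬Z) ∧ W ∨ ¬(¬W ∧ ¬¬(Z ∧ ¬Y ∨ Z)) ∧ W ∧ ¬Y) ∧ Y   [absorption]
= ¬(¬(¬W ∧ ¬¬Z) ∧ W ∨ ¬(¬W ∧ ¬¬Z) ∧ W ∧ ¬Y) ∧ Y   [absorption]
= ¬(¬(¬W ∧ ¬¬Z) ∧ W) ∧ Y   [absorption]
= ¬((W ∨ ¬Z) ∧ W) ∧ Y   [De Morgan]
= ¬W ∧ Y   [absorption]

¬W ∧ Y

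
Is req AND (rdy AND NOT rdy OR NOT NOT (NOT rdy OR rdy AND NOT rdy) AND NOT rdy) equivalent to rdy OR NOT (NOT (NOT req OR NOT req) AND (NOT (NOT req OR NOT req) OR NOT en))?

No

E1: req AND (rdy AND NOT rdy OR NOT NOT (NOT rdy OR rdy AND NOT rdy) AND NOT rdy)
    = req AND (rdy AND NOT rdy OR NOT NOT NOT rdy AND NOT rdy)
    = req AND (rdy AND NOT rdy OR NOT rdy AND NOT rdy)
    = req AND NOT rdy
E2: rdy OR NOT (NOT (NOT req OR NOT req) AND (NOT (NOT req OR NOT req) OR NOT en))
    = rdy OR NOT NOT (NOT req OR NOT req)
    = rdy OR NOT NOT NOT req
    = rdy OR NOT req
These differ: at en=0, rdy=1, req=0, E1 = 0 but E2 = 1.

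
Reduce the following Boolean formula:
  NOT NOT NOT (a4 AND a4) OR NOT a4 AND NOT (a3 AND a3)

NOT NOT NOT (a4 AND a4) OR NOT a4 AND NOT (a3 AND a3)
= NOT (a4 AND a4) OR NOT a4 AND NOT (a3 AND a3)
= NOT (a4 AND a4) OR NOT a4 AND NOT a3
= NOT a4 OR NOT a4 AND NOT a3
= NOT a4

NOT a4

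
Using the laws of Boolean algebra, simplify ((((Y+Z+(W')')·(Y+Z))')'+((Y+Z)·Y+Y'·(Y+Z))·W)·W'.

(Y+Z)·W'

((((Y+Z+(W')')·(Y+Z))')'+((Y+Z)·Y+Y'·(Y+Z))·W)·W'
= ((((Y+Z+W)·(Y+Z))')'+((Y+Z)·Y+Y'·(Y+Z))·W)·W'   [double negation]
= ((((Y+Z+W)·(Y+Z))')'+(Y+Z)·W)·W'   [distribution]
= (((Y+Z)')'+(Y+Z)·W)·W'   [absorption]
= (Y+Z+(Y+Z)·W)·W'   [double negation]
= (Y+Z)·W'   [absorption]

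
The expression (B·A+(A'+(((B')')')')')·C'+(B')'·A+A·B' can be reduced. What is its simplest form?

(B·A+(A'+(((B')')')')')·C'+(B')'·A+A·B'
= (B·A+(A'+(((B')')')')')·C'+B·A+A·B'
= (B·A+A·((B')')')·C'+B·A+A·B'
= (B·A+A·B')·C'+B·A+A·B'
= B·A+A·B'
= A

A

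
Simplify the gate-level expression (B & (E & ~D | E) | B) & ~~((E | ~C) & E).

(B & (E & ~D | E) | B) & ~~((E | ~C) & E)
= (B & (E & ~D | E) | B) & ~~E
= (B & (E & ~D | E) | B) & E
= (B & E | B) & E
= B & E

B & E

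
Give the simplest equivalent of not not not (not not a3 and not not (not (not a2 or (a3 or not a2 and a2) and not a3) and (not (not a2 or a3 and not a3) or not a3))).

not a3 or not a2

not not not (not not a3 and not not (not (not a2 or (a3 or not a2 and a2) and not a3) and (not (not a2 or a3 and not a3) or not a3)))
= not not not (not not a3 and not not (not (not a2 or a3 and not a3) and (not (not a2 or a3 and not a3) or not a3)))   — complement / identity
= not not not (not not a3 and not not not (not a2 or a3 and not a3))   — absorption
= not not not (not not a3 and not not not not a2)   — complement / identity
= not (not not a3 and not not not not a2)   — double negation
= not a3 or not not not a2   — De Morgan
= not a3 or not a2   — double negation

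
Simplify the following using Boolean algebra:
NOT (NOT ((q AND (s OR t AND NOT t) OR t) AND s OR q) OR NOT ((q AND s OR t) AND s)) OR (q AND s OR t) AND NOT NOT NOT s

NOT (NOT ((q AND (s OR t AND NOT t) OR t) AND s OR q) OR NOT ((q AND s OR t) AND s)) OR (q AND s OR t) AND NOT NOT NOT s
= NOT (NOT ((q AND (s OR t AND NOT t) OR t) AND s OR q) OR NOT ((q AND s OR t) AND s)) OR (q AND s OR t) AND NOT s   (double negation)
= ((q AND (s OR t AND NOT t) OR t) AND s OR q) AND (q AND s OR t) AND s OR (q AND s OR t) AND NOT s   (De Morgan)
= ((q AND s OR t) AND s OR q) AND (q AND s OR t) AND s OR (q AND s OR t) AND NOT s   (complement / identity)
= (q AND s OR t) AND s OR (q AND s OR t) AND NOT s   (absorption)
= q AND s OR t   (distribution)

q AND s OR t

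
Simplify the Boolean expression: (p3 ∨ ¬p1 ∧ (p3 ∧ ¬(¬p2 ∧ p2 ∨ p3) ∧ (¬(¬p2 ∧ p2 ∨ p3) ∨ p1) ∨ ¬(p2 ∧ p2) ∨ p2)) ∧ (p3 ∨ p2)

(p3 ∨ ¬p1 ∧ (p3 ∧ ¬(¬p2 ∧ p2 ∨ p3) ∧ (¬(¬p2 ∧ p2 ∨ p3) ∨ p1) ∨ ¬(p2 ∧ p2) ∨ p2)) ∧ (p3 ∨ p2)
= (p3 ∨ ¬p1 ∧ (p3 ∧ ¬(¬p2 ∧ p2 ∨ p3) ∨ ¬(p2 ∧ p2) ∨ p2)) ∧ (p3 ∨ p2)   [absorption]
= p3 ∨ ¬p1 ∧ (p3 ∧ ¬(¬p2 ∧ p2 ∨ p3) ∨ ¬(p2 ∧ p2) ∨ p2) ∧ p2   [distribution]
= p3 ∨ ¬p1 ∧ (p3 ∧ ¬p3 ∨ ¬(p2 ∧ p2) ∨ p2) ∧ p2   [complement / identity]
= p3 ∨ ¬p1 ∧ (p3 ∧ ¬p3 ∨ ¬p2 ∨ p2) ∧ p2   [idempotence]
= p3 ∨ ¬p1 ∧ (¬p2 ∨ p2) ∧ p2   [complement / identity]
= p3 ∨ ¬p1 ∧ p2   [complement / identity]

p3 ∨ ¬p1 ∧ p2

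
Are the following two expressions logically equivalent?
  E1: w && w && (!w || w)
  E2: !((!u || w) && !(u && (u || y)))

No

E1: w && w && (!w || w)
    = w && (!w || w)
    = w
E2: !((!u || w) && !(u && (u || y)))
    = !((!u || w) && !u)
    = !!u
    = u
These differ: at u=1, w=0, y=0, E1 = 0 but E2 = 1.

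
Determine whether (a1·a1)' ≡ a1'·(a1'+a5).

Yes

E1: (a1·a1)'
    = a1'   — idempotence
E2: a1'·(a1'+a5)
    = a1'   — absorption
Both reduce to a1', so they are equivalent.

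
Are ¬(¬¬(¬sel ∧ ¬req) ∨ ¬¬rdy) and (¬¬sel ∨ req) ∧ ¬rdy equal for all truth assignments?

E1: ¬(¬¬(¬sel ∧ ¬req) ∨ ¬¬rdy)
    = ¬(¬(sel ∨ req) ∨ ¬¬rdy)   [De Morgan]
    = (sel ∨ req) ∧ ¬rdy   [De Morgan]
E2: (¬¬sel ∨ req) ∧ ¬rdy
    = (sel ∨ req) ∧ ¬rdy   [double negation]
Both reduce to (sel ∨ req) ∧ ¬rdy, so they are equivalent.

Yes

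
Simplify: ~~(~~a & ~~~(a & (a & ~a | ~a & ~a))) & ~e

a & ~e

~~(~~a & ~~~(a & (a & ~a | ~a & ~a))) & ~e
= ~~(~~a & ~~~(a & ~a)) & ~e
= ~~(~~a & ~(a & ~a)) & ~e
= ~(~a | a & ~a) & ~e
= ~~a & ~e
= a & ~e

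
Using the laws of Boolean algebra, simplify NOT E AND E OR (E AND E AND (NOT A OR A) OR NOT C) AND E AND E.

NOT E AND E OR (E AND E AND (NOT A OR A) OR NOT C) AND E AND E
= NOT E AND E OR (E AND E OR NOT C) AND E AND E
= NOT E AND E OR E AND E
= E

E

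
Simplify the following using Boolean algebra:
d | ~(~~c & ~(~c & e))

d | ~(~~c & ~(~c & e))
= d | ~c | ~c & e   — De Morgan
= d | ~c   — absorption

d | ~c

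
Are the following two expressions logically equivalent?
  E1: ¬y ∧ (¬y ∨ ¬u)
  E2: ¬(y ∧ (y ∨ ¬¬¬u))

Yes

E1: ¬y ∧ (¬y ∨ ¬u)
    = ¬y   (absorption)
E2: ¬(y ∧ (y ∨ ¬¬¬u))
    = ¬(y ∧ (y ∨ ¬u))   (double negation)
    = ¬y   (absorption)
Both reduce to ¬y, so they are equivalent.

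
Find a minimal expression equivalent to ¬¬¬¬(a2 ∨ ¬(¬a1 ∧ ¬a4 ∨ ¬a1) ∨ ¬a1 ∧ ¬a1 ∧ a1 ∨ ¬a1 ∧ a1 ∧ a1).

a2 ∨ a1

¬¬¬¬(a2 ∨ ¬(¬a1 ∧ ¬a4 ∨ ¬a1) ∨ ¬a1 ∧ ¬a1 ∧ a1 ∨ ¬a1 ∧ a1 ∧ a1)
= ¬¬¬¬(a2 ∨ ¬(¬a1 ∧ ¬a4 ∨ ¬a1) ∨ ¬a1 ∧ a1)   (distribution)
= ¬¬¬¬(a2 ∨ ¬¬a1 ∨ ¬a1 ∧ a1)   (absorption)
= ¬¬(a2 ∨ ¬¬a1 ∨ ¬a1 ∧ a1)   (double negation)
= ¬¬(a2 ∨ ¬¬a1)   (complement / identity)
= a2 ∨ ¬¬a1   (double negation)
= a2 ∨ a1   (double negation)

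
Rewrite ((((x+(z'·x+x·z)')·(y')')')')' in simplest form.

((((x+(z'·x+x·z)')·(y')')')')'
= ((((x+(z'·x+x·z)')·y)')')'   [double negation]
= ((x+(z'·x+x·z)')·y)'   [double negation]
= ((x+x')·y)'   [distribution]
= y'   [complement / identity]

y'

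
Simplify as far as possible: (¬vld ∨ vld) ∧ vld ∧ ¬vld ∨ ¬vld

¬vld

(¬vld ∨ vld) ∧ vld ∧ ¬vld ∨ ¬vld
= vld ∧ ¬vld ∨ ¬vld   — complement / identity
= ¬vld   — complement / identity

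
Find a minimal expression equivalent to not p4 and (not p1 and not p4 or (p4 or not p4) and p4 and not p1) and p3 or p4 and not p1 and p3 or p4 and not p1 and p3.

not p4 and (not p1 and not p4 or (p4 or not p4) and p4 and not p1) and p3 or p4 and not p1 and p3 or p4 and not p1 and p3
= not p4 and (not p1 and not p4 or p4 and not p1) and p3 or p4 and not p1 and p3 or p4 and not p1 and p3   [complement / identity]
= not p4 and (not p1 and not p4 or p4 and not p1) and p3 or p4 and not p1 and p3   [idempotence]
= not p4 and not p1 and p3 or p4 and not p1 and p3   [distribution]
= not p1 and p3   [distribution]

not p1 and p3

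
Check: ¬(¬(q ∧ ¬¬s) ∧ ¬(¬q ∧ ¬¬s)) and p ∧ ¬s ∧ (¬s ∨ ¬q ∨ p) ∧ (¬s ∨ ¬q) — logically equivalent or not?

E1: ¬(¬(q ∧ ¬¬s) ∧ ¬(¬q ∧ ¬¬s))
    = q ∧ ¬¬s ∨ ¬q ∧ ¬¬s   [De Morgan]
    = ¬¬s   [distribution]
    = s   [double negation]
E2: p ∧ ¬s ∧ (¬s ∨ ¬q ∨ p) ∧ (¬s ∨ ¬q)
    = p ∧ ¬s ∧ (¬s ∨ ¬q)   [absorption]
    = p ∧ ¬s   [absorption]
These differ: at p=1, q=0, s=1, E1 = 1 but E2 = 0.

No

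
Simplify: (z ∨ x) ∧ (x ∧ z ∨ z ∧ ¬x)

(z ∨ x) ∧ (x ∧ z ∨ z ∧ ¬x)
= (z ∨ x) ∧ (x ∨ ¬x) ∧ z   (distribution)
= (z ∨ x) ∧ z   (complement / identity)
= z   (absorption)

z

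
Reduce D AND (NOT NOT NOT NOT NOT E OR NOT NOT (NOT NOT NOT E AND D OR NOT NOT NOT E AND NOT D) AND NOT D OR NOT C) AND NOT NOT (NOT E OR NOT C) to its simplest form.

D AND (NOT NOT NOT NOT NOT E OR NOT NOT (NOT NOT NOT E AND D OR NOT NOT NOT E AND NOT D) AND NOT D OR NOT C) AND NOT NOT (NOT E OR NOT C)
= D AND (NOT NOT NOT NOT NOT E OR NOT NOT NOT NOT NOT E AND NOT D OR NOT C) AND NOT NOT (NOT E OR NOT C)   (distribution)
= D AND (NOT NOT NOT NOT NOT E OR NOT C) AND NOT NOT (NOT E OR NOT C)   (absorption)
= D AND (NOT NOT NOT E OR NOT C) AND NOT NOT (NOT E OR NOT C)   (double negation)
= D AND (NOT NOT NOT E OR NOT C) AND (NOT E OR NOT C)   (double negation)
= D AND (NOT E OR NOT C) AND (NOT E OR NOT C)   (double negation)
= D AND (NOT E OR NOT C)   (idempotence)

D AND (NOT E OR NOT C)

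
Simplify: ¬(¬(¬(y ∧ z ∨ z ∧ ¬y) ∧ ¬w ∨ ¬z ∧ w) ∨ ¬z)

¬(¬(¬(y ∧ z ∨ z ∧ ¬y) ∧ ¬w ∨ ¬z ∧ w) ∨ ¬z)
= ¬(¬(¬z ∧ ¬w ∨ ¬z ∧ w) ∨ ¬z)   (distribution)
= ¬(¬¬z ∨ ¬z)   (distribution)
= ¬z ∧ z   (De Morgan)
= False   (complement)

False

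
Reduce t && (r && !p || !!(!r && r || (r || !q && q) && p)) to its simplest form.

t && r

t && (r && !p || !!(!r && r || (r || !q && q) && p))
= t && (r && !p || !!((r || !q && q) && p))
= t && (r && !p || (r || !q && q) && p)
= t && (r && !p || r && p)
= t && r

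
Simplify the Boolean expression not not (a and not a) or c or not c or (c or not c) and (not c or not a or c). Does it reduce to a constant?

True

not not (a and not a) or c or not c or (c or not c) and (not c or not a or c)
= not not (a and not a) or c or not c or c or not c and (not c or not a)   [distribution]
= a and not a or c or not c or c or not c and (not c or not a)   [double negation]
= a and not a or c or not c or c or not c   [absorption]
= c or not c or c or not c   [complement / identity]
= c or not c   [idempotence]
= True   [complement]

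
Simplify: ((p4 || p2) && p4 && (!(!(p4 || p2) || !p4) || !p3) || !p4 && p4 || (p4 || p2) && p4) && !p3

p4 && !p3

((p4 || p2) && p4 && (!(!(p4 || p2) || !p4) || !p3) || !p4 && p4 || (p4 || p2) && p4) && !p3
= ((p4 || p2) && p4 && ((p4 || p2) && p4 || !p3) || !p4 && p4 || (p4 || p2) && p4) && !p3   [De Morgan]
= ((p4 || p2) && p4 && ((p4 || p2) && p4 || !p3) || (p4 || p2) && p4) && !p3   [complement / identity]
= ((p4 || p2) && p4 || (p4 || p2) && p4) && !p3   [absorption]
= (p4 || p2) && p4 && !p3   [idempotence]
= p4 && !p3   [absorption]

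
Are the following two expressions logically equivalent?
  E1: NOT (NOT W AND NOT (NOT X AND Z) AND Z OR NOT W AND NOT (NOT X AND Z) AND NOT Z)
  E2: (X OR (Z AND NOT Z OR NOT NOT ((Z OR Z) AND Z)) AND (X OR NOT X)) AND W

E1: NOT (NOT W AND NOT (NOT X AND Z) AND Z OR NOT W AND NOT (NOT X AND Z) AND NOT Z)
    = NOT (NOT W AND NOT (NOT X AND Z))   — distribution
    = W OR NOT X AND Z   — De Morgan
E2: (X OR (Z AND NOT Z OR NOT NOT ((Z OR Z) AND Z)) AND (X OR NOT X)) AND W
    = (X OR (Z AND NOT Z OR NOT NOT (Z AND Z)) AND (X OR NOT X)) AND W   — idempotence
    = (X OR Z AND NOT Z OR NOT NOT (Z AND Z)) AND W   — complement / identity
    = (X OR Z AND NOT Z OR Z AND Z) AND W   — double negation
    = (X OR Z) AND W   — distribution
These differ: at W=1, X=0, Z=0, E1 = 1 but E2 = 0.

No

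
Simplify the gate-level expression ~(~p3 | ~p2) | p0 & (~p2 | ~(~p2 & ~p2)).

p3 & p2 | p0

~(~p3 | ~p2) | p0 & (~p2 | ~(~p2 & ~p2))
= ~(~p3 | ~p2) | p0 & (~p2 | ~~p2)   (idempotence)
= p3 & p2 | p0 & (~p2 | ~~p2)   (De Morgan)
= p3 & p2 | p0 & (~p2 | p2)   (double negation)
= p3 & p2 | p0   (complement / identity)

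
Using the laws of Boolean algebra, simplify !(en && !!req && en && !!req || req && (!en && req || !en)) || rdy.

!(en && !!req && en && !!req || req && (!en && req || !en)) || rdy
= !(en && !!req || req && (!en && req || !en)) || rdy   — idempotence
= !(en && !!req || req && !en) || rdy   — absorption
= !(en && req || req && !en) || rdy   — double negation
= !req || rdy   — distribution

!req || rdy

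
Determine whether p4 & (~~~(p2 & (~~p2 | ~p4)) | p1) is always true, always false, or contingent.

contingent

p4 & (~~~(p2 & (~~p2 | ~p4)) | p1)
= p4 & (~~~(p2 & (p2 | ~p4)) | p1)   — double negation
= p4 & (~(p2 & (p2 | ~p4)) | p1)   — double negation
= p4 & (~p2 | p1)   — absorption
This depends on p1, p2, p4, so it is not a constant.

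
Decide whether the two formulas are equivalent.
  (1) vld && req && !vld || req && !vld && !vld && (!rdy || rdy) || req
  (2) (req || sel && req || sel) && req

E1: vld && req && !vld || req && !vld && !vld && (!rdy || rdy) || req
    = vld && req && !vld || req && !vld && !vld || req   (complement / identity)
    = req && !vld || req   (distribution)
    = req   (absorption)
E2: (req || sel && req || sel) && req
    = (req || sel) && req   (absorption)
    = req   (absorption)
Both reduce to req, so they are equivalent.

Yes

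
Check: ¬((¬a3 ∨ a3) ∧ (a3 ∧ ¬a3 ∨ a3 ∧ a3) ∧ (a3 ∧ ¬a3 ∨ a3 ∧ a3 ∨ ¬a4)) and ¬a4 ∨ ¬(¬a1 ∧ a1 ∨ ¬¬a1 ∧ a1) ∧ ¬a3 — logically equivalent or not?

No

E1: ¬((¬a3 ∨ a3) ∧ (a3 ∧ ¬a3 ∨ a3 ∧ a3) ∧ (a3 ∧ ¬a3 ∨ a3 ∧ a3 ∨ ¬a4))
    = ¬((a3 ∧ ¬a3 ∨ a3 ∧ a3) ∧ (a3 ∧ ¬a3 ∨ a3 ∧ a3 ∨ ¬a4))   — complement / identity
    = ¬(a3 ∧ ¬a3 ∨ a3 ∧ a3)   — absorption
    = ¬a3   — distribution
E2: ¬a4 ∨ ¬(¬a1 ∧ a1 ∨ ¬¬a1 ∧ a1) ∧ ¬a3
    = ¬a4 ∨ ¬(¬a1 ∧ a1 ∨ a1 ∧ a1) ∧ ¬a3   — double negation
    = ¬a4 ∨ ¬a1 ∧ ¬a3   — distribution
These differ: at a1=0, a3=1, a4=0, E1 = 0 but E2 = 1.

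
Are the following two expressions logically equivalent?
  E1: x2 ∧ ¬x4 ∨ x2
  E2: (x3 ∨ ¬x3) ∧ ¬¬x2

Yes

E1: x2 ∧ ¬x4 ∨ x2
    = x2   (absorption)
E2: (x3 ∨ ¬x3) ∧ ¬¬x2
    = ¬¬x2   (complement / identity)
    = x2   (double negation)
Both reduce to x2, so they are equivalent.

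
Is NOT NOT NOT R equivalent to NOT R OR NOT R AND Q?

Yes

E1: NOT NOT NOT R
    = NOT R   — double negation
E2: NOT R OR NOT R AND Q
    = NOT R   — absorption
Both reduce to NOT R, so they are equivalent.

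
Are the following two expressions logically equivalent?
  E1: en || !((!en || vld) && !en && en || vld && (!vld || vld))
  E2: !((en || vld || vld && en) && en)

E1: en || !((!en || vld) && !en && en || vld && (!vld || vld))
    = en || !(!en && en || vld && (!vld || vld))   — absorption
    = en || !(vld && (!vld || vld))   — complement / identity
    = en || !vld   — complement / identity
E2: !((en || vld || vld && en) && en)
    = !((en || vld) && en)   — absorption
    = !en   — absorption
These differ: at en=1, vld=1, E1 = 1 but E2 = 0.

No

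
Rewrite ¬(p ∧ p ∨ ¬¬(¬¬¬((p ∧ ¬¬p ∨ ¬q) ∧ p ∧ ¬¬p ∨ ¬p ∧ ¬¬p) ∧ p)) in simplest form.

¬p

¬(p ∧ p ∨ ¬¬(¬¬¬((p ∧ ¬¬p ∨ ¬q) ∧ p ∧ ¬¬p ∨ ¬p ∧ ¬¬p) ∧ p))
= ¬(p ∧ p ∨ ¬¬(¬¬¬(p ∧ ¬¬p ∨ ¬p ∧ ¬¬p) ∧ p))   — absorption
= ¬(p ∧ p ∨ ¬¬(¬(p ∧ ¬¬p ∨ ¬p ∧ ¬¬p) ∧ p))   — double negation
= ¬(p ∧ p ∨ ¬(p ∧ ¬¬p ∨ ¬p ∧ ¬¬p) ∧ p)   — double negation
= ¬(p ∧ p ∨ ¬¬¬p ∧ p)   — distribution
= ¬(p ∧ p ∨ ¬p ∧ p)   — double negation
= ¬p   — distribution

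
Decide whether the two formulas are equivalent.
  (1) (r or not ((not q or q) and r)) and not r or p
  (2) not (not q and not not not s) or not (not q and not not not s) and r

E1: (r or not ((not q or q) and r)) and not r or p
    = (r or not r) and not r or p   — complement / identity
    = not r or p   — complement / identity
E2: not (not q and not not not s) or not (not q and not not not s) and r
    = not (not q and not not not s)   — absorption
    = not (not q and not s)   — double negation
    = q or s   — De Morgan
These differ: at p=1, q=0, r=1, s=0, E1 = 1 but E2 = 0.

No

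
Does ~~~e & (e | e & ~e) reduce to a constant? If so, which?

~~~e & (e | e & ~e)
= ~~~e & e
= ~e & e
= 0

yes, False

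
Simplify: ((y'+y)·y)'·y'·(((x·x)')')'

y'·x'

((y'+y)·y)'·y'·(((x·x)')')'
= y'·y'·(((x·x)')')'
= y'·(((x·x)')')'
= y'·(x·x)'
= y'·x'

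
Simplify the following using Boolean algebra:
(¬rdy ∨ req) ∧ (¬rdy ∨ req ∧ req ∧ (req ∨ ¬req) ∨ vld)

¬rdy ∨ req

(¬rdy ∨ req) ∧ (¬rdy ∨ req ∧ req ∧ (req ∨ ¬req) ∨ vld)
= (¬rdy ∨ req) ∧ (¬rdy ∨ req ∧ req ∨ vld)
= (¬rdy ∨ req) ∧ (¬rdy ∨ req ∨ vld)
= ¬rdy ∨ req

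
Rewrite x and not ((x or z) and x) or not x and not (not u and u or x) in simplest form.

not x

x and not ((x or z) and x) or not x and not (not u and u or x)
= x and not ((x or z) and x) or not x and not x   — complement / identity
= x and not x or not x and not x   — absorption
= not x   — distribution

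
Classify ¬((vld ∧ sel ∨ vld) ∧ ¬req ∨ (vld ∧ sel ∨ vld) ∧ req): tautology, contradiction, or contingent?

¬((vld ∧ sel ∨ vld) ∧ ¬req ∨ (vld ∧ sel ∨ vld) ∧ req)
= ¬(vld ∧ sel ∨ vld)   — distribution
= ¬vld   — absorption
This depends on vld, so it is not a constant.

contingent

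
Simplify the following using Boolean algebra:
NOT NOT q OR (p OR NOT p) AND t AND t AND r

q OR t AND r

NOT NOT q OR (p OR NOT p) AND t AND t AND r
= NOT NOT q OR t AND t AND r   (complement / identity)
= q OR t AND t AND r   (double negation)
= q OR t AND r   (idempotence)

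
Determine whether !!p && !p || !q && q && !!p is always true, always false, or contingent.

!!p && !p || !q && q && !!p
= (!p || !q && q) && !!p
= !p && !!p
= !p && p
= false

always false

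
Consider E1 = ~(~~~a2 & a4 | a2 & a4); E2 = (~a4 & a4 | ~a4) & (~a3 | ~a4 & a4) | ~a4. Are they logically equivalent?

E1: ~(~~~a2 & a4 | a2 & a4)
    = ~(~a2 & a4 | a2 & a4)   (double negation)
    = ~a4   (distribution)
E2: (~a4 & a4 | ~a4) & (~a3 | ~a4 & a4) | ~a4
    = ~a4 & ~a3 | ~a4 & a4 | ~a4   (distribution)
    = ~a4 & ~a3 | ~a4   (complement / identity)
    = ~a4   (absorption)
Both reduce to ~a4, so they are equivalent.

Yes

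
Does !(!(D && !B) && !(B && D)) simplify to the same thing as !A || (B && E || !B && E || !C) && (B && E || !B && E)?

E1: !(!(D && !B) && !(B && D))
    = D && !B || B && D   [De Morgan]
    = D   [distribution]
E2: !A || (B && E || !B && E || !C) && (B && E || !B && E)
    = !A || B && E || !B && E   [absorption]
    = !A || E   [distribution]
These differ: at A=0, B=0, C=0, D=0, E=1, E1 = 0 but E2 = 1.

No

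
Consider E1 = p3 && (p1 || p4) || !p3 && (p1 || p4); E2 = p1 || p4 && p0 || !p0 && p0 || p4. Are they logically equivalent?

E1: p3 && (p1 || p4) || !p3 && (p1 || p4)
    = p1 || p4   (distribution)
E2: p1 || p4 && p0 || !p0 && p0 || p4
    = p1 || p4 && p0 || p4   (complement / identity)
    = p1 || p4   (absorption)
Both reduce to p1 || p4, so they are equivalent.

Yes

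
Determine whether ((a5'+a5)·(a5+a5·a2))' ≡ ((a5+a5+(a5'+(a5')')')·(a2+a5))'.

Yes

E1: ((a5'+a5)·(a5+a5·a2))'
    = ((a5'+a5)·a5)'
    = a5'
E2: ((a5+a5+(a5'+(a5')')')·(a2+a5))'
    = ((a5+a5+a5·a5')·(a2+a5))'
    = ((a5+a5)·(a2+a5))'
    = (a5·a2+a5)'
    = a5'
Both reduce to a5', so they are equivalent.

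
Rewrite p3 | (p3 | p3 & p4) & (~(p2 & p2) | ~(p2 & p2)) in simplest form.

p3

p3 | (p3 | p3 & p4) & (~(p2 & p2) | ~(p2 & p2))
= p3 | (p3 | p3 & p4) & ~(p2 & p2)   [idempotence]
= p3 | p3 & ~(p2 & p2)   [absorption]
= p3 | p3 & ~p2   [idempotence]
= p3   [absorption]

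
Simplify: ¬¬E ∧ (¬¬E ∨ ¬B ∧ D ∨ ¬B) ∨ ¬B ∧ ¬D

¬¬E ∧ (¬¬E ∨ ¬B ∧ D ∨ ¬B) ∨ ¬B ∧ ¬D
= ¬¬E ∧ (E ∨ ¬B ∧ D ∨ ¬B) ∨ ¬B ∧ ¬D
= ¬¬E ∧ (E ∨ ¬B) ∨ ¬B ∧ ¬D
= E ∧ (E ∨ ¬B) ∨ ¬B ∧ ¬D
= E ∨ ¬B ∧ ¬D

E ∨ ¬B ∧ ¬D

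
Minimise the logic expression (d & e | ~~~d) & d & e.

d & e

(d & e | ~~~d) & d & e
= (d & e | ~d) & d & e   (double negation)
= d & e   (absorption)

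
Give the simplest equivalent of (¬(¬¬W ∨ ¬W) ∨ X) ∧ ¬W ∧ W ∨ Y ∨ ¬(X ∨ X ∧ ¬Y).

Y ∨ ¬X

(¬(¬¬W ∨ ¬W) ∨ X) ∧ ¬W ∧ W ∨ Y ∨ ¬(X ∨ X ∧ ¬Y)
= (¬(¬¬W ∨ ¬W) ∨ X) ∧ ¬W ∧ W ∨ Y ∨ ¬X   [absorption]
= (¬W ∧ W ∨ X) ∧ ¬W ∧ W ∨ Y ∨ ¬X   [De Morgan]
= ¬W ∧ W ∨ Y ∨ ¬X   [absorption]
= Y ∨ ¬X   [complement / identity]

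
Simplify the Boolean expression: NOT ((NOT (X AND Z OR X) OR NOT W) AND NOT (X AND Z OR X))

X

NOT ((NOT (X AND Z OR X) OR NOT W) AND NOT (X AND Z OR X))
= NOT NOT (X AND Z OR X)   (absorption)
= X AND Z OR X   (double negation)
= X   (absorption)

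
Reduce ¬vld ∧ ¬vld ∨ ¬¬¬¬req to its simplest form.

¬vld ∨ req

¬vld ∧ ¬vld ∨ ¬¬¬¬req
= ¬vld ∧ ¬vld ∨ ¬¬req
= ¬vld ∧ ¬vld ∨ req
= ¬vld ∨ req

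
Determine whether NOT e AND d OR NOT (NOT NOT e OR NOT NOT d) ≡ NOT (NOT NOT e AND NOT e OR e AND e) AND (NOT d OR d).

Yes

E1: NOT e AND d OR NOT (NOT NOT e OR NOT NOT d)
    = NOT e AND d OR NOT e AND NOT d   (De Morgan)
    = NOT e   (distribution)
E2: NOT (NOT NOT e AND NOT e OR e AND e) AND (NOT d OR d)
    = NOT (e AND NOT e OR e AND e) AND (NOT d OR d)   (double negation)
    = NOT (e AND NOT e OR e AND e)   (complement / identity)
    = NOT e   (distribution)
Both reduce to NOT e, so they are equivalent.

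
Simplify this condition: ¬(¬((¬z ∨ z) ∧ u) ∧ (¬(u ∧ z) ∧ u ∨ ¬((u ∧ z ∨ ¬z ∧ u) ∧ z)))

u

¬(¬((¬z ∨ z) ∧ u) ∧ (¬(u ∧ z) ∧ u ∨ ¬((u ∧ z ∨ ¬z ∧ u) ∧ z)))
= ¬(¬u ∧ (¬(u ∧ z) ∧ u ∨ ¬((u ∧ z ∨ ¬z ∧ u) ∧ z)))   — complement / identity
= ¬(¬u ∧ (¬(u ∧ z) ∧ u ∨ ¬(u ∧ z)))   — distribution
= ¬(¬u ∧ ¬(u ∧ z))   — absorption
= u ∨ u ∧ z   — De Morgan
= u   — absorption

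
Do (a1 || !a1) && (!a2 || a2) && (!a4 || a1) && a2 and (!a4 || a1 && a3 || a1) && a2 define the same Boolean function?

Yes

E1: (a1 || !a1) && (!a2 || a2) && (!a4 || a1) && a2
    = (a1 || !a1) && (!a4 || a1) && a2   — complement / identity
    = (!a4 || a1) && a2   — complement / identity
E2: (!a4 || a1 && a3 || a1) && a2
    = (!a4 || a1) && a2   — absorption
Both reduce to (!a4 || a1) && a2, so they are equivalent.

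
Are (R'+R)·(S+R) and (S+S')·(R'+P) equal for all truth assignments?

E1: (R'+R)·(S+R)
    = S+R   [complement / identity]
E2: (S+S')·(R'+P)
    = R'+P   [complement / identity]
These differ: at P=0, R=1, S=0, E1 = 1 but E2 = 0.

No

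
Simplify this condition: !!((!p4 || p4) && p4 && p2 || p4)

!!((!p4 || p4) && p4 && p2 || p4)
= !!(p4 && p2 || p4)   (complement / identity)
= p4 && p2 || p4   (double negation)
= p4   (absorption)

p4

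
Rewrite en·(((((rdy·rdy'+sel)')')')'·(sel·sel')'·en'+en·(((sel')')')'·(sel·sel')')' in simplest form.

en·sel'

en·(((((rdy·rdy'+sel)')')')'·(sel·sel')'·en'+en·(((sel')')')'·(sel·sel')')'
= en·((((sel')')')'·(sel·sel')'·en'+en·(((sel')')')'·(sel·sel')')'   — complement / identity
= en·((((sel')')')'·(sel·sel')')'   — distribution
= en·((sel')'·(sel·sel')')'   — double negation
= en·(sel'+sel·sel')   — De Morgan
= en·sel'   — complement / identity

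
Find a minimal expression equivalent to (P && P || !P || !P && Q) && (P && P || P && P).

(P && P || !P || !P && Q) && (P && P || P && P)
= (P && P || !P || !P && Q) && (P || P && P)   (idempotence)
= (P && P || !P) && (P || P && P)   (absorption)
= !P && P || P && P   (distribution)
= P   (distribution)

P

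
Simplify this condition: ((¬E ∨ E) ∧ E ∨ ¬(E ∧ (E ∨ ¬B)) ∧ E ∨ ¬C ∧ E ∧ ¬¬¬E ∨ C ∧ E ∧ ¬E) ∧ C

E ∧ C

((¬E ∨ E) ∧ E ∨ ¬(E ∧ (E ∨ ¬B)) ∧ E ∨ ¬C ∧ E ∧ ¬¬¬E ∨ C ∧ E ∧ ¬E) ∧ C
= ((¬E ∨ E) ∧ E ∨ ¬(E ∧ (E ∨ ¬B)) ∧ E ∨ ¬C ∧ E ∧ ¬E ∨ C ∧ E ∧ ¬E) ∧ C   [double negation]
= ((¬E ∨ E) ∧ E ∨ ¬(E ∧ (E ∨ ¬B)) ∧ E ∨ E ∧ ¬E) ∧ C   [distribution]
= ((¬E ∨ E) ∧ E ∨ ¬E ∧ E ∨ E ∧ ¬E) ∧ C   [absorption]
= ((¬E ∨ E) ∧ E ∨ E ∧ ¬E) ∧ C   [complement / identity]
= (¬E ∨ E) ∧ E ∧ C   [complement / identity]
= E ∧ C   [complement / identity]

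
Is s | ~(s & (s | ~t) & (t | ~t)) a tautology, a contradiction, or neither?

tautology

s | ~(s & (s | ~t) & (t | ~t))
= s | ~(s & (s | ~t))   (complement / identity)
= s | ~s   (absorption)
= 1   (complement)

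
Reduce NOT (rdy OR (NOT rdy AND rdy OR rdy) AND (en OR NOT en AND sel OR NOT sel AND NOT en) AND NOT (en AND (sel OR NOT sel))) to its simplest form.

NOT rdy

NOT (rdy OR (NOT rdy AND rdy OR rdy) AND (en OR NOT en AND sel OR NOT sel AND NOT en) AND NOT (en AND (sel OR NOT sel)))
= NOT (rdy OR (NOT rdy AND rdy OR rdy) AND (en OR NOT en) AND NOT (en AND (sel OR NOT sel)))   [distribution]
= NOT (rdy OR (NOT rdy AND rdy OR rdy) AND (en OR NOT en) AND NOT en)   [complement / identity]
= NOT (rdy OR rdy AND (en OR NOT en) AND NOT en)   [complement / identity]
= NOT (rdy OR rdy AND NOT en)   [complement / identity]
= NOT rdy   [absorption]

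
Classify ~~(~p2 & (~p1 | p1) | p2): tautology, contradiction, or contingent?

~~(~p2 & (~p1 | p1) | p2)
= ~p2 & (~p1 | p1) | p2
= ~p2 | p2
= 1

tautology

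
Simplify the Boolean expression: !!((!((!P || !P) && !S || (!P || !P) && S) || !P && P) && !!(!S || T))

!!((!((!P || !P) && !S || (!P || !P) && S) || !P && P) && !!(!S || T))
= !!((!(!P || !P) || !P && P) && !!(!S || T))   [distribution]
= !!((P && P || !P && P) && !!(!S || T))   [De Morgan]
= (P && P || !P && P) && !!(!S || T)   [double negation]
= (P && P || !P && P) && (!S || T)   [double negation]
= P && (!S || T)   [distribution]

P && (!S || T)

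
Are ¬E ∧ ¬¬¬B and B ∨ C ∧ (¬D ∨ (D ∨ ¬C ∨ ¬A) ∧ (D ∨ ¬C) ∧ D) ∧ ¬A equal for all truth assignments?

E1: ¬E ∧ ¬¬¬B
    = ¬E ∧ ¬B   [double negation]
E2: B ∨ C ∧ (¬D ∨ (D ∨ ¬C ∨ ¬A) ∧ (D ∨ ¬C) ∧ D) ∧ ¬A
    = B ∨ C ∧ (¬D ∨ (D ∨ ¬C) ∧ D) ∧ ¬A   [absorption]
    = B ∨ C ∧ (¬D ∨ D) ∧ ¬A   [absorption]
    = B ∨ C ∧ ¬A   [complement / identity]
These differ: at A=0, B=1, C=0, D=0, E=0, E1 = 0 but E2 = 1.

No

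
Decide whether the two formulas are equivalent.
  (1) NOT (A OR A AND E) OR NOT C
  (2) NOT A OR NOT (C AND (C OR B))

Yes

E1: NOT (A OR A AND E) OR NOT C
    = NOT A OR NOT C
E2: NOT A OR NOT (C AND (C OR B))
    = NOT A OR NOT C
Both reduce to NOT A OR NOT C, so they are equivalent.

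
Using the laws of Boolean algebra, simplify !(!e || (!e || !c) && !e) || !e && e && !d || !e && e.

e

!(!e || (!e || !c) && !e) || !e && e && !d || !e && e
= !(!e || (!e || !c) && !e) || !e && e   [absorption]
= !(!e || !e) || !e && e   [absorption]
= e && e || !e && e   [De Morgan]
= e   [distribution]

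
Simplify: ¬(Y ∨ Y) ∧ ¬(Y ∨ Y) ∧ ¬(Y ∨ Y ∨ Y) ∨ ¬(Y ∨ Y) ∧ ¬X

¬(Y ∨ Y) ∧ ¬(Y ∨ Y) ∧ ¬(Y ∨ Y ∨ Y) ∨ ¬(Y ∨ Y) ∧ ¬X
= ¬(Y ∨ Y) ∧ ¬(Y ∨ Y) ∧ ¬(Y ∨ Y) ∨ ¬(Y ∨ Y) ∧ ¬X   [idempotence]
= ¬(Y ∨ Y) ∧ ¬(Y ∨ Y) ∨ ¬(Y ∨ Y) ∧ ¬X   [idempotence]
= ¬(Y ∨ Y) ∧ (¬(Y ∨ Y) ∨ ¬X)   [distribution]
= ¬(Y ∨ Y)   [absorption]
= ¬Y   [idempotence]

¬Y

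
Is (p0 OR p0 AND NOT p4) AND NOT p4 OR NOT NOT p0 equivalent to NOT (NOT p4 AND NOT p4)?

No

E1: (p0 OR p0 AND NOT p4) AND NOT p4 OR NOT NOT p0
    = (p0 OR p0 AND NOT p4) AND NOT p4 OR p0   (double negation)
    = p0 AND NOT p4 OR p0   (absorption)
    = p0   (absorption)
E2: NOT (NOT p4 AND NOT p4)
    = p4 OR p4   (De Morgan)
    = p4   (idempotence)
These differ: at p0=1, p4=0, E1 = 1 but E2 = 0.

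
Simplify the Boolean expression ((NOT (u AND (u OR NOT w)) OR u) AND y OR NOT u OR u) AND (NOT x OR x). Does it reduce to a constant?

((NOT (u AND (u OR NOT w)) OR u) AND y OR NOT u OR u) AND (NOT x OR x)
= ((NOT u OR u) AND y OR NOT u OR u) AND (NOT x OR x)   [absorption]
= (NOT u OR u) AND (NOT x OR x)   [absorption]
= NOT u OR u   [complement / identity]
= TRUE   [complement]

TRUE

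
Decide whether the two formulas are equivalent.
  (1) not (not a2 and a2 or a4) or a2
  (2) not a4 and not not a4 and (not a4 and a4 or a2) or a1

No

E1: not (not a2 and a2 or a4) or a2
    = not a4 or a2   (complement / identity)
E2: not a4 and not not a4 and (not a4 and a4 or a2) or a1
    = not a4 and a4 and (not a4 and a4 or a2) or a1   (double negation)
    = not a4 and a4 or a1   (absorption)
    = a1   (complement / identity)
These differ: at a1=0, a2=1, a4=1, E1 = 1 but E2 = 0.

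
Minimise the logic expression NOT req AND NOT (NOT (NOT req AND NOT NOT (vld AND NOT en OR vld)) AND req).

NOT req AND NOT (NOT (NOT req AND NOT NOT (vld AND NOT en OR vld)) AND req)
= NOT req AND NOT ((req OR NOT (vld AND NOT en OR vld)) AND req)
= NOT req AND NOT ((req OR NOT vld) AND req)
= NOT req AND NOT req
= NOT req

NOT req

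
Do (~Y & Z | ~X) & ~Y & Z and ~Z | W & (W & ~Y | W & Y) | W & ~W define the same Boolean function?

No

E1: (~Y & Z | ~X) & ~Y & Z
    = ~Y & Z   [absorption]
E2: ~Z | W & (W & ~Y | W & Y) | W & ~W
    = ~Z | W & W | W & ~W   [distribution]
    = ~Z | W   [distribution]
These differ: at W=1, X=0, Y=1, Z=0, E1 = 0 but E2 = 1.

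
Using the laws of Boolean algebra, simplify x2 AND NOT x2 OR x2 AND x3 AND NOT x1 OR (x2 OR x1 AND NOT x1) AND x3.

x2 AND x3

x2 AND NOT x2 OR x2 AND x3 AND NOT x1 OR (x2 OR x1 AND NOT x1) AND x3
= x2 AND NOT x2 OR x2 AND x3 AND NOT x1 OR x2 AND x3   [complement / identity]
= x2 AND x3 AND NOT x1 OR x2 AND x3   [complement / identity]
= x2 AND x3   [absorption]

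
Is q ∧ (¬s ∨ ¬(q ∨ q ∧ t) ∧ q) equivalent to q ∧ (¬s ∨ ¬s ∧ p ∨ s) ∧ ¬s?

Yes

E1: q ∧ (¬s ∨ ¬(q ∨ q ∧ t) ∧ q)
    = q ∧ (¬s ∨ ¬q ∧ q)
    = q ∧ ¬s
E2: q ∧ (¬s ∨ ¬s ∧ p ∨ s) ∧ ¬s
    = q ∧ (¬s ∨ s) ∧ ¬s
    = q ∧ ¬s
Both reduce to q ∧ ¬s, so they are equivalent.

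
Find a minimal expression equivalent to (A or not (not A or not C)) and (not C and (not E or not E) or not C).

A and not C

(A or not (not A or not C)) and (not C and (not E or not E) or not C)
= (A or not (not A or not C)) and (not C and not E or not C)   (idempotence)
= (A or not (not A or not C)) and not C   (absorption)
= (A or A and C) and not C   (De Morgan)
= A and not C   (absorption)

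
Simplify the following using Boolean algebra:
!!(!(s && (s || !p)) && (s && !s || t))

!s && t

!!(!(s && (s || !p)) && (s && !s || t))
= !!(!(s && (s || !p)) && t)   — complement / identity
= !(s && (s || !p)) && t   — double negation
= !s && t   — absorption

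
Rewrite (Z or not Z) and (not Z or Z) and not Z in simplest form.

not Z

(Z or not Z) and (not Z or Z) and not Z
= (Z or not Z) and not Z   (complement / identity)
= not Z   (complement / identity)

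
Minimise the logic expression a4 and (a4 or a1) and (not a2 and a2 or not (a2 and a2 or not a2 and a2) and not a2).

a4 and (a4 or a1) and (not a2 and a2 or not (a2 and a2 or not a2 and a2) and not a2)
= a4 and (a4 or a1) and (not a2 and a2 or not a2 and not a2)   (distribution)
= a4 and (a4 or a1) and not a2   (distribution)
= a4 and not a2   (absorption)

a4 and not a2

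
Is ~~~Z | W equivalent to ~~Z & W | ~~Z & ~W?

E1: ~~~Z | W
    = ~Z | W   (double negation)
E2: ~~Z & W | ~~Z & ~W
    = ~~Z   (distribution)
    = Z   (double negation)
These differ: at W=0, Z=0, E1 = 1 but E2 = 0.

No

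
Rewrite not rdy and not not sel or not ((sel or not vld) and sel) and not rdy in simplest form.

not rdy

not rdy and not not sel or not ((sel or not vld) and sel) and not rdy
= not rdy and not not sel or not sel and not rdy   [absorption]
= not rdy and sel or not sel and not rdy   [double negation]
= not rdy   [distribution]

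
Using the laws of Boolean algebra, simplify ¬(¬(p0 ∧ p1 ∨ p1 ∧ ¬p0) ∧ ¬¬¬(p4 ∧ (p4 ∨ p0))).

¬(¬(p0 ∧ p1 ∨ p1 ∧ ¬p0) ∧ ¬¬¬(p4 ∧ (p4 ∨ p0)))
= ¬(¬p1 ∧ ¬¬¬(p4 ∧ (p4 ∨ p0)))
= ¬(¬p1 ∧ ¬(p4 ∧ (p4 ∨ p0)))
= ¬(¬p1 ∧ ¬p4)
= p1 ∨ p4

p1 ∨ p4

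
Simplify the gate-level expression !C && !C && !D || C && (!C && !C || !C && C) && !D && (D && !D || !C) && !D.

!C && !D

!C && !C && !D || C && (!C && !C || !C && C) && !D && (D && !D || !C) && !D
= !C && !C && !D || C && (!C && !C || !C && C) && !D && !C && !D
= !C && !C && !D || C && !C && !D && !C && !D
= !C && !C && !D || C && !C && !D
= !C && !D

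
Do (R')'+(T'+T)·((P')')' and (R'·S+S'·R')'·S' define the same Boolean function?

No

E1: (R')'+(T'+T)·((P')')'
    = (R')'+(T'+T)·P'   [double negation]
    = (R')'+P'   [complement / identity]
    = R+P'   [double negation]
E2: (R'·S+S'·R')'·S'
    = (R')'·S'   [distribution]
    = R·S'   [double negation]
These differ: at P=0, R=0, S=1, T=0, E1 = 1 but E2 = 0.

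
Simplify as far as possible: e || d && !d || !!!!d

e || d

e || d && !d || !!!!d
= e || d && !d || !!d   [double negation]
= e || d && !d || d   [double negation]
= e || d   [complement / identity]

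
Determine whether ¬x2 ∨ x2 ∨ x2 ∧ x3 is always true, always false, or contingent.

¬x2 ∨ x2 ∨ x2 ∧ x3
= ¬x2 ∨ x2
= True

always true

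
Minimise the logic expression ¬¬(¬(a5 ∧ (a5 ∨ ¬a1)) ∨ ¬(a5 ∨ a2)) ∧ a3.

¬a5 ∧ a3

¬¬(¬(a5 ∧ (a5 ∨ ¬a1)) ∨ ¬(a5 ∨ a2)) ∧ a3
= ¬(a5 ∧ (a5 ∨ ¬a1) ∧ (a5 ∨ a2)) ∧ a3   — De Morgan
= ¬(a5 ∧ (a5 ∨ a2)) ∧ a3   — absorption
= ¬a5 ∧ a3   — absorption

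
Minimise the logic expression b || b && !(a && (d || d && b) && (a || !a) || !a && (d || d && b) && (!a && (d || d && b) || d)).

b || b && !(a && (d || d && b) && (a || !a) || !a && (d || d && b) && (!a && (d || d && b) || d))
= b || b && !(a && (d || d && b) && (a || !a) || !a && (d || d && b))   — absorption
= b || b && !(a && (d || d && b) || !a && (d || d && b))   — complement / identity
= b || b && !(d || d && b)   — distribution
= b || b && !d   — absorption
= b   — absorption

b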